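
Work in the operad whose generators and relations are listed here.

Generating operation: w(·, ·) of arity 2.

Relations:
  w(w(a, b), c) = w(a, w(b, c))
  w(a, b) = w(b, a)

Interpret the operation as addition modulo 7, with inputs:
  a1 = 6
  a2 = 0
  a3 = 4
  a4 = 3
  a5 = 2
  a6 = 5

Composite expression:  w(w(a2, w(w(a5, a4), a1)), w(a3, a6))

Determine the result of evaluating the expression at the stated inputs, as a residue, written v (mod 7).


w(a5, a4) = 5
w(w(a5, a4), a1) = 4
w(a2, w(w(a5, a4), a1)) = 4
w(a3, a6) = 2
w(w(a2, w(w(a5, a4), a1)), w(a3, a6)) = 6

6 (mod 7)


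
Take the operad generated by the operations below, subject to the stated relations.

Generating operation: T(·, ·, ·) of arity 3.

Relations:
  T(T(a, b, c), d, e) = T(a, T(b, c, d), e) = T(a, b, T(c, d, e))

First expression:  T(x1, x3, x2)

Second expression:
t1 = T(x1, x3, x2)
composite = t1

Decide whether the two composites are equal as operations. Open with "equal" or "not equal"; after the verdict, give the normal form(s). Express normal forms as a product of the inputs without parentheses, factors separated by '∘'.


In normal form, the first expression is x1 ∘ x3 ∘ x2
In normal form, the second expression is x1 ∘ x3 ∘ x2
The forms coincide; equal.

equal; both compose to x1 ∘ x3 ∘ x2


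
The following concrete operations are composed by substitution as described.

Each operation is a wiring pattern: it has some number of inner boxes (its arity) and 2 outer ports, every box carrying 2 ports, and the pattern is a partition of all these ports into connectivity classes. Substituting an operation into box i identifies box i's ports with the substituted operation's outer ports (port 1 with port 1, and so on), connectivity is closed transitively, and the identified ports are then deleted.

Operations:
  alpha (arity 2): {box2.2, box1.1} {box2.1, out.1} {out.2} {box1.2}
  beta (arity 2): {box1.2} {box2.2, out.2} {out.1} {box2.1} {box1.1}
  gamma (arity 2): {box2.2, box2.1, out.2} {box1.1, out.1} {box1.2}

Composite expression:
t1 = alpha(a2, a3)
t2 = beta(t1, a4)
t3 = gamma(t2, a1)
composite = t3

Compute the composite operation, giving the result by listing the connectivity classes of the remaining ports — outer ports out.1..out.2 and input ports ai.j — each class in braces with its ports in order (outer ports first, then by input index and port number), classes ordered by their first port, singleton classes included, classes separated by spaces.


{out.1} {out.2, a1.1, a1.2} {a2.1, a3.2} {a2.2} {a3.1} {a4.1} {a4.2}


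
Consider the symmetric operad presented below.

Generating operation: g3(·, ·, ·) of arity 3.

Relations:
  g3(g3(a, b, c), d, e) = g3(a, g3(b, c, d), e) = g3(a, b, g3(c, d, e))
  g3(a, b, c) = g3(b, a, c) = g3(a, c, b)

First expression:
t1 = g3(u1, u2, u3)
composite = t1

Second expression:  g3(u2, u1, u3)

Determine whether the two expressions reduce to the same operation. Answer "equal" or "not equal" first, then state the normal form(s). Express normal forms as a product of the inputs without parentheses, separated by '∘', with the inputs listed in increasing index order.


equal: each reduces to u1 ∘ u2 ∘ u3

In normal form, the first expression is u1 ∘ u2 ∘ u3
In normal form, the second expression is u1 ∘ u2 ∘ u3
Both agree, so they are equal.


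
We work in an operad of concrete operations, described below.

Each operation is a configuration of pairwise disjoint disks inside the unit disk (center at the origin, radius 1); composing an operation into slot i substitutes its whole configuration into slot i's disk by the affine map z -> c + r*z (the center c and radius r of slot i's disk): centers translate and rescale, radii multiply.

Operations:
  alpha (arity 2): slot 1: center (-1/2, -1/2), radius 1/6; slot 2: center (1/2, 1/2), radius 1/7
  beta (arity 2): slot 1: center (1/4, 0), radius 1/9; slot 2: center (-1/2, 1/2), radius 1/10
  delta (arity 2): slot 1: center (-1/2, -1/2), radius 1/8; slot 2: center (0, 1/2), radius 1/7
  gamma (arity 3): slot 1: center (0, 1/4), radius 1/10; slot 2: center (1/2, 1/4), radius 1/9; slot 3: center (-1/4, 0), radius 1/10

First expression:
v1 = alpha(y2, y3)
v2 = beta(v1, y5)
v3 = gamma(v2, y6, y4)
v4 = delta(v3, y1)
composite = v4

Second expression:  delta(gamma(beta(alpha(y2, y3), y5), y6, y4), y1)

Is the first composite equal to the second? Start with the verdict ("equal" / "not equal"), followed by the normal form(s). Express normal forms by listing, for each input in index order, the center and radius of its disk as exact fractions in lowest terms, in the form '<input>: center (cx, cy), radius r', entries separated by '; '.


Normal form of the first expression: y1: center (0, 1/2), radius 1/7; y2: center (-1433/2880, -169/360), radius 1/4320; y3: center (-1429/2880, -337/720), radius 1/5040; y4: center (-17/32, -1/2), radius 1/80; y5: center (-81/160, -37/80), radius 1/800; y6: center (-7/16, -15/32), radius 1/72
Normal form of the second expression: y1: center (0, 1/2), radius 1/7; y2: center (-1433/2880, -169/360), radius 1/4320; y3: center (-1429/2880, -337/720), radius 1/5040; y4: center (-17/32, -1/2), radius 1/80; y5: center (-81/160, -37/80), radius 1/800; y6: center (-7/16, -15/32), radius 1/72
Same normal form: equal.

equal; the common form is y1: center (0, 1/2), radius 1/7; y2: center (-1433/2880, -169/360), radius 1/4320; y3: center (-1429/2880, -337/720), radius 1/5040; y4: center (-17/32, -1/2), radius 1/80; y5: center (-81/160, -37/80), radius 1/800; y6: center (-7/16, -15/32), radius 1/72


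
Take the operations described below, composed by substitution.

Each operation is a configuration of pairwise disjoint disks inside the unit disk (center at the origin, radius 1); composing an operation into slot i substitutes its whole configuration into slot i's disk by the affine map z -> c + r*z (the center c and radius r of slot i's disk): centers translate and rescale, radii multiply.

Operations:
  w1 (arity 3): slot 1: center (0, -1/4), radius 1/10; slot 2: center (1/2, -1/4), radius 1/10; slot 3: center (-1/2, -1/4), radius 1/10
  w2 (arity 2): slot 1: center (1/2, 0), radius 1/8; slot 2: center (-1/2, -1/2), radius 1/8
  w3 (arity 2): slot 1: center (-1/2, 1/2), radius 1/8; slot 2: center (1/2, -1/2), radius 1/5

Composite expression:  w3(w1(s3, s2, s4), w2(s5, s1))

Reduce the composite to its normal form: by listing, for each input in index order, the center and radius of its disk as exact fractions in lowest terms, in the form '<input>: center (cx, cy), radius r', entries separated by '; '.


s1: center (2/5, -3/5), radius 1/40; s2: center (-7/16, 15/32), radius 1/80; s3: center (-1/2, 15/32), radius 1/80; s4: center (-9/16, 15/32), radius 1/80; s5: center (3/5, -1/2), radius 1/40

Follow each s-input down from w3: c' goes to c + r*c', radius to r*r'.
input s3: applying the 2 nested substitutions gives center (-1/2, 15/32), radius 1/80
input s2: applying the 2 nested substitutions gives center (-7/16, 15/32), radius 1/80
input s4: applying the 2 nested substitutions gives center (-9/16, 15/32), radius 1/80
input s5: applying the 2 nested substitutions gives center (3/5, -1/2), radius 1/40
input s1: applying the 2 nested substitutions gives center (2/5, -3/5), radius 1/40


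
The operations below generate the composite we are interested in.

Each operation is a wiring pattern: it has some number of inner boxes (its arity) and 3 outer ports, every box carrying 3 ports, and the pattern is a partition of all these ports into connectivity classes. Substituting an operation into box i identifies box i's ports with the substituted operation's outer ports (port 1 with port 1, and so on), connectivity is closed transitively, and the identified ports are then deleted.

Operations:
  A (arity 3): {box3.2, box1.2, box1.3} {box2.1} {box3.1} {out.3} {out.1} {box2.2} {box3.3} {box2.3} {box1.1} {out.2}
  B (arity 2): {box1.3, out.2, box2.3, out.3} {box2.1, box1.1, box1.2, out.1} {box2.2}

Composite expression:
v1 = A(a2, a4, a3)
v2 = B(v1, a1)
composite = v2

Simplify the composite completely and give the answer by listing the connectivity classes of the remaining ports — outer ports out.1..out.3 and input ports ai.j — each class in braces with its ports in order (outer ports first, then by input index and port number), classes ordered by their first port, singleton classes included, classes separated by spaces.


{out.1, a1.1} {out.2, out.3, a1.3} {a1.2} {a2.1} {a2.2, a2.3, a3.2} {a3.1} {a3.3} {a4.1} {a4.2} {a4.3}

Two ports join when wires chain via B-identified ports.
stage A: inputs (a2, a4, a3), connectivity {out.1} {out.2} {out.3} {a2.1} {a2.2, a2.3, a3.2} {a3.1} {a3.3} {a4.1} {a4.2} {a4.3}, out.j its boundary
stage B: inputs (a2, a4, a3, a1), connectivity {out.1, a1.1} {out.2, out.3, a1.3} {a1.2} {a2.1} {a2.2, a2.3, a3.2} {a3.1} {a3.3} {a4.1} {a4.2} {a4.3}, out.j its boundary


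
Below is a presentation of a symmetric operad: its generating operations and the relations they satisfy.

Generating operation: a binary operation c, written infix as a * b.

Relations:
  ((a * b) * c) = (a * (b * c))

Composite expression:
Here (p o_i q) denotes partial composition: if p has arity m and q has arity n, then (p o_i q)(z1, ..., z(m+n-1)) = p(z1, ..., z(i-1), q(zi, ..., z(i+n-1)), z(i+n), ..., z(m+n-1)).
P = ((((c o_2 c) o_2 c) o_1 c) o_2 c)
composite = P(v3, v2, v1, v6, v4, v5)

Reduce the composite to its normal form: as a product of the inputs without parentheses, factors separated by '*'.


v3 * v2 * v1 * v6 * v4 * v5

Under associativity of c, the answer is the v's in reading order.
(v2 * v1) reduces to v2 * v1
(v3 * (v2 * v1)) reduces to v3 * v2 * v1
(v6 * v4) reduces to v6 * v4
((v6 * v4) * v5) reduces to v6 * v4 * v5
((v3 * (v2 * v1)) * ((v6 * v4) * v5)) reduces to v3 * v2 * v1 * v6 * v4 * v5


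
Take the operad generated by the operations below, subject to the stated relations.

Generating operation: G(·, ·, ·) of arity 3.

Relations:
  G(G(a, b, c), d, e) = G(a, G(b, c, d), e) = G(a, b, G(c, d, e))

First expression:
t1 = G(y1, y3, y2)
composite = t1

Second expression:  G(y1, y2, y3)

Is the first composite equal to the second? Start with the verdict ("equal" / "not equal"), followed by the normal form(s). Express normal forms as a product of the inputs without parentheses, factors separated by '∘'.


not equal: they reduce to y1 ∘ y3 ∘ y2 and y1 ∘ y2 ∘ y3

The first expression reduces to y1 ∘ y3 ∘ y2
The second expression reduces to y1 ∘ y2 ∘ y3
No match — not equal.


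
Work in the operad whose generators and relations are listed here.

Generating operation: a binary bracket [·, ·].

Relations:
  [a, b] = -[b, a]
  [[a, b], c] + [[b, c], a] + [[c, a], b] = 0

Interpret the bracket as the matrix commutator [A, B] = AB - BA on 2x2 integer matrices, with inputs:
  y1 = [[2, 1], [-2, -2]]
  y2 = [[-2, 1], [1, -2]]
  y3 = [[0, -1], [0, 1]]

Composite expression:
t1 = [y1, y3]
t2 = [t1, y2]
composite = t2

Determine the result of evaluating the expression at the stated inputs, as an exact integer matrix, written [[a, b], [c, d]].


[y1, y3] = [[-2, -3], [2, 2]]
[[y1, y3], y2] = [[-5, -4], [4, 5]]

[[-5, -4], [4, 5]]


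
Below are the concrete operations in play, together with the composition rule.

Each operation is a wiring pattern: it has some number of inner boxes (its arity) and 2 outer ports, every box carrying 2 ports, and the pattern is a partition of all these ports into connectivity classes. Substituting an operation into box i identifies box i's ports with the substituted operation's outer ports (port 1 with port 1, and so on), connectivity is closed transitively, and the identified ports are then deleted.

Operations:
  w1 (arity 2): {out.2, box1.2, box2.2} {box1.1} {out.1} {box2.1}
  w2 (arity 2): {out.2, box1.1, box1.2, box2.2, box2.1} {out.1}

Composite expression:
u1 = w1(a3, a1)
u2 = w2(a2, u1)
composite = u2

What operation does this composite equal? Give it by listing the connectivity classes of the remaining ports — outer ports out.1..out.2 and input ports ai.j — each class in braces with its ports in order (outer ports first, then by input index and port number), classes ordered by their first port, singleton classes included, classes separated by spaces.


{out.1} {out.2, a1.2, a2.1, a2.2, a3.2} {a1.1} {a3.1}


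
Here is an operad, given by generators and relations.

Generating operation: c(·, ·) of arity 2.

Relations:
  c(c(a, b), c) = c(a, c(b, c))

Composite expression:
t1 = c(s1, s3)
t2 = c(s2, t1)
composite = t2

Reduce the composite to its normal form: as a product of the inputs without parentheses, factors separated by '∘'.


s2 ∘ s1 ∘ s3

Every regrouping of c is equal, so read the s-inputs in written order.
c(s1, s3) reduces to s1 ∘ s3
c(s2, c(s1, s3)) reduces to s2 ∘ s1 ∘ s3


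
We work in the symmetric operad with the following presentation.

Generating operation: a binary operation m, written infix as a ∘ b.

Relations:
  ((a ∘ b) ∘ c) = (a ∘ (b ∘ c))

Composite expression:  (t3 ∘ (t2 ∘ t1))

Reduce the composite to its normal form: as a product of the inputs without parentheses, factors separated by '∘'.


t3 ∘ t2 ∘ t1

Every regrouping of m is equal, so read the t-inputs in written order.
(t2 ∘ t1) linearizes to t2 ∘ t1
(t3 ∘ (t2 ∘ t1)) linearizes to t3 ∘ t2 ∘ t1


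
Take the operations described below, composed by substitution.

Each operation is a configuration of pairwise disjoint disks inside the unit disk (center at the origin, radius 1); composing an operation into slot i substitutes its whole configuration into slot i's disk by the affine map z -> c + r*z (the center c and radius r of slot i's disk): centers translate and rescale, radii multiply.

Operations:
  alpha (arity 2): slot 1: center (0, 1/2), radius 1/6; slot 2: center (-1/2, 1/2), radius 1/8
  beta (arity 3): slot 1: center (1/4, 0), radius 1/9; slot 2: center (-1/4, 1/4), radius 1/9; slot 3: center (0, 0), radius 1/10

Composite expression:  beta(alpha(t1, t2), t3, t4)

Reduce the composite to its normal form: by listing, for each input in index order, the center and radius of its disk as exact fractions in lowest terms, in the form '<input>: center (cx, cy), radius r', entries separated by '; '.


Nesting under beta composes maps z -> c + r*z down each t-path.
input t1: composing its 2 substitution steps yields center (1/4, 1/18), radius 1/54
input t2: composing its 2 substitution steps yields center (7/36, 1/18), radius 1/72
input t3: composing its 1 substitution step yields center (-1/4, 1/4), radius 1/9
input t4: composing its 1 substitution step yields center (0, 0), radius 1/10

t1: center (1/4, 1/18), radius 1/54; t2: center (7/36, 1/18), radius 1/72; t3: center (-1/4, 1/4), radius 1/9; t4: center (0, 0), radius 1/10


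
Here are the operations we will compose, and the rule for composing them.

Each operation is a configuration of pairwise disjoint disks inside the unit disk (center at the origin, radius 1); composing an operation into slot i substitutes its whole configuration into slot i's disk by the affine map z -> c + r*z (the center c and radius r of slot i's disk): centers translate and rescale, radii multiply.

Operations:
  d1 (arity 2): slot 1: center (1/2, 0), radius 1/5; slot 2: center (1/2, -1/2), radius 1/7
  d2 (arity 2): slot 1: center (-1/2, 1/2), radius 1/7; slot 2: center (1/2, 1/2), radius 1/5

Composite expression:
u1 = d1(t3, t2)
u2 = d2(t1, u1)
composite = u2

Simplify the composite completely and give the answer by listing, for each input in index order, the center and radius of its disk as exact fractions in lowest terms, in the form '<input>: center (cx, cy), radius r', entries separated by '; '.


Only the slot chain above each t matters under d2; compose those maps.
t1: after 1 affine step, its disk has center (-1/2, 1/2), radius 1/7
t3: after 2 affine steps, its disk has center (3/5, 1/2), radius 1/25
t2: after 2 affine steps, its disk has center (3/5, 2/5), radius 1/35

t1: center (-1/2, 1/2), radius 1/7; t2: center (3/5, 2/5), radius 1/35; t3: center (3/5, 1/2), radius 1/25


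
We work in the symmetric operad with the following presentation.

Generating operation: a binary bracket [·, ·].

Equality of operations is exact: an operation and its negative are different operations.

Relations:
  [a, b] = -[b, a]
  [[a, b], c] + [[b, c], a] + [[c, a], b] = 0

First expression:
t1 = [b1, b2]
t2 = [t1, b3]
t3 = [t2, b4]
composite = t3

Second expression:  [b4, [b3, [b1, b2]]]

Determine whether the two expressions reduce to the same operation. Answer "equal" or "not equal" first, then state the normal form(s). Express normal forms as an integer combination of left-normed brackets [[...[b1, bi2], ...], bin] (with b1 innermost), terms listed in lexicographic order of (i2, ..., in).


equal; the common form is [[[b1, b2], b3], b4]

In normal form, the first expression is [[[b1, b2], b3], b4]
In normal form, the second expression is [[[b1, b2], b3], b4]
One common form — equal.


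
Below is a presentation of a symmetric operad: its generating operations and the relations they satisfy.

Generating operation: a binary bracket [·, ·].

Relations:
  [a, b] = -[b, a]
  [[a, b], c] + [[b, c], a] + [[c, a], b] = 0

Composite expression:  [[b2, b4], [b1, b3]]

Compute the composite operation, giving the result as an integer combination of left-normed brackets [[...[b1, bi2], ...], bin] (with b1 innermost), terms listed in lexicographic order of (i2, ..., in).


-[[[b1, b3], b2], b4] + [[[b1, b3], b4], b2]

Skip Jacobi rewriting: expand, keep b1-initial words, read off terms.
Composite bracket: [[b2, b4], [b1, b3]]
Full expansion: 8 signed words from ab - ba (2^3 = 8).
Coefficients come from the b1-initial words:
  b1b3b2b4 appears with sign -1, giving the term -[[[b1, b3], b2], b4]
  b1b3b4b2 appears with sign +1, giving the term +[[[b1, b3], b4], b2]


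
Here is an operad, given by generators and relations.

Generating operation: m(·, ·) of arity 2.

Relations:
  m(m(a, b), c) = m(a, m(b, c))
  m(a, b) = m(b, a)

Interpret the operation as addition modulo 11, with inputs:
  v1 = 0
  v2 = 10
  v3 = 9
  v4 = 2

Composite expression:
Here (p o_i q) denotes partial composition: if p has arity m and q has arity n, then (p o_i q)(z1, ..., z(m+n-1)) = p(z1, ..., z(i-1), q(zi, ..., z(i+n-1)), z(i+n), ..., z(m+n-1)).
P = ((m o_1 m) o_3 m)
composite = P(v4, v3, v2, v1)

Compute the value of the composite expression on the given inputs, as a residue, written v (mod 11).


m(v4, v3) = 0
m(v2, v1) = 10
m(m(v4, v3), m(v2, v1)) = 10

10 (mod 11)


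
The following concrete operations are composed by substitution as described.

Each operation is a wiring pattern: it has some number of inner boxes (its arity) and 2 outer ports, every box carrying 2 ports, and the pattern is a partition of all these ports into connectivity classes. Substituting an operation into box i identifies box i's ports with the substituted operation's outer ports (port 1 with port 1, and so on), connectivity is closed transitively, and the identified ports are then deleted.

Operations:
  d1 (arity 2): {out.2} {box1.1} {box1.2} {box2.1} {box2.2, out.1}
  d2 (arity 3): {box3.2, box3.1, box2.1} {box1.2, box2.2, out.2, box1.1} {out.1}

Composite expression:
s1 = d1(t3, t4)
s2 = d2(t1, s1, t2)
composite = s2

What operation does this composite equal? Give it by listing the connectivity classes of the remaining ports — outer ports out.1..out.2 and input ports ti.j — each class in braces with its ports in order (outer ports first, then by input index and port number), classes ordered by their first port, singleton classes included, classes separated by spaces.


Substituting into d2 glues patterns; closure does the rest.
the subtree at d1 composes to {out.1, t4.2} {out.2} {t3.1} {t3.2} {t4.1} on (t3, t4); out.j = own outer ports
the subtree at d2 composes to {out.1} {out.2, t1.1, t1.2} {t2.1, t2.2, t4.2} {t3.1} {t3.2} {t4.1} on (t1, t3, t4, t2); out.j = own outer ports

{out.1} {out.2, t1.1, t1.2} {t2.1, t2.2, t4.2} {t3.1} {t3.2} {t4.1}


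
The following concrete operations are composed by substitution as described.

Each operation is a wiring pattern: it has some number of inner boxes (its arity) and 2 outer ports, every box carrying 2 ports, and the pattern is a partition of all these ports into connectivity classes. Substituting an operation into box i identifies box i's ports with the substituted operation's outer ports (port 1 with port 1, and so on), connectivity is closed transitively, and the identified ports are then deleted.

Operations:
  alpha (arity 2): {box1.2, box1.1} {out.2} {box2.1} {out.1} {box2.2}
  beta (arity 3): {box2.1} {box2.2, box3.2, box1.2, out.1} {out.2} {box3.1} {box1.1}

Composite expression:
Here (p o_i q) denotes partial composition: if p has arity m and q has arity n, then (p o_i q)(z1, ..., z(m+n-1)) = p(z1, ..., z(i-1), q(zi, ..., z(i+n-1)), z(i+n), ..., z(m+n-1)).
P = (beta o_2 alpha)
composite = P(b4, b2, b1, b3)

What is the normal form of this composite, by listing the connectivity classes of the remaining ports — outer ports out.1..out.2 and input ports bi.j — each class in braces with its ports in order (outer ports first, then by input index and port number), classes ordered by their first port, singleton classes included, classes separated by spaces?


Treat the ports identified at beta as solder joints: merge, then drop.
stage alpha: inputs (b2, b1), connectivity {out.1} {out.2} {b1.1} {b1.2} {b2.1, b2.2}, out.j its boundary
stage beta: inputs (b4, b2, b1, b3), connectivity {out.1, b3.2, b4.2} {out.2} {b1.1} {b1.2} {b2.1, b2.2} {b3.1} {b4.1}, out.j its boundary

{out.1, b3.2, b4.2} {out.2} {b1.1} {b1.2} {b2.1, b2.2} {b3.1} {b4.1}


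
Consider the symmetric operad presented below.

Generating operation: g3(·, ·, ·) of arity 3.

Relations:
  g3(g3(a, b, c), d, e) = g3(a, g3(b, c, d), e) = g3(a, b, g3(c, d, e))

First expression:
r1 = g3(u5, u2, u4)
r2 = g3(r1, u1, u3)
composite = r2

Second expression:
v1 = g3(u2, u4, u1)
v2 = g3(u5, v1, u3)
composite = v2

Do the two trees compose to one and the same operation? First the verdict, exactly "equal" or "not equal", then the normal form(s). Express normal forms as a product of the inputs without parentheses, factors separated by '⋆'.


equal — both sides give u5 ⋆ u2 ⋆ u4 ⋆ u1 ⋆ u3

The first expression, normalized: u5 ⋆ u2 ⋆ u4 ⋆ u1 ⋆ u3
The second expression, normalized: u5 ⋆ u2 ⋆ u4 ⋆ u1 ⋆ u3
Both agree, so they are equal.


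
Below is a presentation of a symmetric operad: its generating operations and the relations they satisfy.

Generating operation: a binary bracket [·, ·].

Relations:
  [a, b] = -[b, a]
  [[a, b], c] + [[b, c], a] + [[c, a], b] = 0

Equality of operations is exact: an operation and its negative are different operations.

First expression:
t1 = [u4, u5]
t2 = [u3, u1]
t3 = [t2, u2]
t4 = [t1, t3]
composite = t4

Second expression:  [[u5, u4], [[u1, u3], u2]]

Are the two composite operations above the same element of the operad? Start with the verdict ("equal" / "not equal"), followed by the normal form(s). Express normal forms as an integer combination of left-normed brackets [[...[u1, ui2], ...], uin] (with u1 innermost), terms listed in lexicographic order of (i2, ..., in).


equal; both compose to [[[[u1, u3], u2], u4], u5] - [[[[u1, u3], u2], u5], u4]

The first expression reduces to [[[[u1, u3], u2], u4], u5] - [[[[u1, u3], u2], u5], u4]
The second expression reduces to [[[[u1, u3], u2], u4], u5] - [[[[u1, u3], u2], u5], u4]
One common form — equal.


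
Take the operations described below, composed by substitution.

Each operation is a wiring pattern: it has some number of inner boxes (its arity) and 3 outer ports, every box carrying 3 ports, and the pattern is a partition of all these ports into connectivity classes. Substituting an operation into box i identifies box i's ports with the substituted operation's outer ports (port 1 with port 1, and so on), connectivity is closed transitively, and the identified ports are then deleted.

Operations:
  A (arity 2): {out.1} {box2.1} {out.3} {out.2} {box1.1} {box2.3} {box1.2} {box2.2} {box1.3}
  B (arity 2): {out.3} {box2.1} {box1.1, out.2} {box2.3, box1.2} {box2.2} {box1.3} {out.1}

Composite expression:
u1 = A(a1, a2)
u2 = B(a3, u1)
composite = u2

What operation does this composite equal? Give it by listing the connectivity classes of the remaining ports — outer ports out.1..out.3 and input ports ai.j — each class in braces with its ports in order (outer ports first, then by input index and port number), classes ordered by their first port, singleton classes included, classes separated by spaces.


{out.1} {out.2, a3.1} {out.3} {a1.1} {a1.2} {a1.3} {a2.1} {a2.2} {a2.3} {a3.2} {a3.3}

Two ports join when wires chain via B-identified ports.
A over (a1, a2) gives {out.1} {out.2} {out.3} {a1.1} {a1.2} {a1.3} {a2.1} {a2.2} {a2.3}, out.j being that stage's outer ports
B over (a3, a1, a2) gives {out.1} {out.2, a3.1} {out.3} {a1.1} {a1.2} {a1.3} {a2.1} {a2.2} {a2.3} {a3.2} {a3.3}, out.j being that stage's outer ports


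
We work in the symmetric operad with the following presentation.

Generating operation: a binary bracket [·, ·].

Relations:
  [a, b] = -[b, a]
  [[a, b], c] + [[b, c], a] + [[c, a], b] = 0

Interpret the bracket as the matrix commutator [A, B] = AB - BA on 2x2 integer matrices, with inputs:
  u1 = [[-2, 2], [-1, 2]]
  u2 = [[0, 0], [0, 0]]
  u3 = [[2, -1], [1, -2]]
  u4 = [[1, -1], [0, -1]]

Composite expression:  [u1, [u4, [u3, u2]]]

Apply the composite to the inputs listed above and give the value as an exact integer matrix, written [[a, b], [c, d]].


[[0, 0], [0, 0]]

[u3, u2] = [[0, 0], [0, 0]]
[u4, [u3, u2]] = [[0, 0], [0, 0]]
[u1, [u4, [u3, u2]]] = [[0, 0], [0, 0]]


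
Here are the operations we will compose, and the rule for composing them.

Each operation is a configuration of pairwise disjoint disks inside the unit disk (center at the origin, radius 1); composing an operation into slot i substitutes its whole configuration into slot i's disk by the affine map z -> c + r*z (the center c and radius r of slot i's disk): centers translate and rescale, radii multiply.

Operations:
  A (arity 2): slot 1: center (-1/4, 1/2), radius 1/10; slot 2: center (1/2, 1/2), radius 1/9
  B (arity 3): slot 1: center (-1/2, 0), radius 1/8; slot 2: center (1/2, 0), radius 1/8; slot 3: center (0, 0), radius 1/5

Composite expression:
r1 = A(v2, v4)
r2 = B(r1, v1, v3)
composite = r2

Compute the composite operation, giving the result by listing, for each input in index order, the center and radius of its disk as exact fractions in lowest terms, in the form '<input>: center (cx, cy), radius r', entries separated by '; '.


v1: center (1/2, 0), radius 1/8; v2: center (-17/32, 1/16), radius 1/80; v3: center (0, 0), radius 1/5; v4: center (-7/16, 1/16), radius 1/72

Each v-disk chains the slot maps above it in B; radii multiply.
v2 passes through 2 substitutions, ending at center (-17/32, 1/16), radius 1/80
v4 passes through 2 substitutions, ending at center (-7/16, 1/16), radius 1/72
v1 passes through 1 substitution, ending at center (1/2, 0), radius 1/8
v3 passes through 1 substitution, ending at center (0, 0), radius 1/5


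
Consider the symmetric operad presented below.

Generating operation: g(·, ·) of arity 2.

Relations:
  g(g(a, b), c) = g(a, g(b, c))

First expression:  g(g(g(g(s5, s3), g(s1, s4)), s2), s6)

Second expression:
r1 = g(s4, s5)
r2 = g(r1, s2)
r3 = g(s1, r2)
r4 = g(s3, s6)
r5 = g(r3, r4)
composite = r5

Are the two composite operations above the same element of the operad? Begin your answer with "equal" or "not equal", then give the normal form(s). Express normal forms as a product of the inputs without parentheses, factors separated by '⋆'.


not equal; first: s5 ⋆ s3 ⋆ s1 ⋆ s4 ⋆ s2 ⋆ s6; second: s1 ⋆ s4 ⋆ s5 ⋆ s2 ⋆ s3 ⋆ s6


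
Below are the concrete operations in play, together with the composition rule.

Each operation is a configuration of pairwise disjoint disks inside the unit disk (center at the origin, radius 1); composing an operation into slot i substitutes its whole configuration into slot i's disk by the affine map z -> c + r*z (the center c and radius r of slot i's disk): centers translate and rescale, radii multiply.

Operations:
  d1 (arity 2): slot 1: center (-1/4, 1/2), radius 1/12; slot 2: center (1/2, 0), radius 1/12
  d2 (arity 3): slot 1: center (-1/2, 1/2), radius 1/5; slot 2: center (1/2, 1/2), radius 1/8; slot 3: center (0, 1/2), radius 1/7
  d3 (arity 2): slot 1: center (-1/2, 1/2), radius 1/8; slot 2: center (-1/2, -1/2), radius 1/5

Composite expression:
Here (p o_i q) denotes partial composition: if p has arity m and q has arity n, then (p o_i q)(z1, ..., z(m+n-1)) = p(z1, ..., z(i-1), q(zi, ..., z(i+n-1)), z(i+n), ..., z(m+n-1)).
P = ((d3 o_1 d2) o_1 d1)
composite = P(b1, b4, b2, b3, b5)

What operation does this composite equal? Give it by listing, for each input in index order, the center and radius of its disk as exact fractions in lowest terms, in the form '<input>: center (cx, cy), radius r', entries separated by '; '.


b1: center (-91/160, 23/40), radius 1/480; b2: center (-7/16, 9/16), radius 1/64; b3: center (-1/2, 9/16), radius 1/56; b4: center (-11/20, 9/16), radius 1/480; b5: center (-1/2, -1/2), radius 1/5

Nesting under d3 composes maps z -> c + r*z down each b-path.
b1: after 3 affine steps, its disk has center (-91/160, 23/40), radius 1/480
b4: after 3 affine steps, its disk has center (-11/20, 9/16), radius 1/480
b2: after 2 affine steps, its disk has center (-7/16, 9/16), radius 1/64
b3: after 2 affine steps, its disk has center (-1/2, 9/16), radius 1/56
b5: after 1 affine step, its disk has center (-1/2, -1/2), radius 1/5


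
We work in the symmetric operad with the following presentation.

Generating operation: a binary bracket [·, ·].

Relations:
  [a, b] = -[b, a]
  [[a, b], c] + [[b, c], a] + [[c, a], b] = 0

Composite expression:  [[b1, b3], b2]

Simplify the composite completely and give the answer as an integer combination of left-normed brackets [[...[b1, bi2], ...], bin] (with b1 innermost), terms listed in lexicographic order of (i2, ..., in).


Skip Jacobi rewriting: expand, keep b1-initial words, read off terms.
Composite bracket: [[b1, b3], b2]
Under [a, b] = ab - ba we get 4 signed associative words (2^2 = 4).
The b1-initial words carry the normal form:
  b1b3b2 appears with sign +1, giving the term +[[b1, b3], b2]

[[b1, b3], b2]


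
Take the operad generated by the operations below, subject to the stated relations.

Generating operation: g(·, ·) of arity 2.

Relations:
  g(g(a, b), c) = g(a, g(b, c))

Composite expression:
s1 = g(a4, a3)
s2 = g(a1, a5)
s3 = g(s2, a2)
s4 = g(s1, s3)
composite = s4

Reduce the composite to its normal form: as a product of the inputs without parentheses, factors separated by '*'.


a4 * a3 * a1 * a5 * a2

Key point: g is associative — brackets drop, the a-order remains.
g(a4, a3) reduces to a4 * a3
g(a1, a5) reduces to a1 * a5
g(g(a1, a5), a2) reduces to a1 * a5 * a2
g(g(a4, a3), g(g(a1, a5), a2)) reduces to a4 * a3 * a1 * a5 * a2


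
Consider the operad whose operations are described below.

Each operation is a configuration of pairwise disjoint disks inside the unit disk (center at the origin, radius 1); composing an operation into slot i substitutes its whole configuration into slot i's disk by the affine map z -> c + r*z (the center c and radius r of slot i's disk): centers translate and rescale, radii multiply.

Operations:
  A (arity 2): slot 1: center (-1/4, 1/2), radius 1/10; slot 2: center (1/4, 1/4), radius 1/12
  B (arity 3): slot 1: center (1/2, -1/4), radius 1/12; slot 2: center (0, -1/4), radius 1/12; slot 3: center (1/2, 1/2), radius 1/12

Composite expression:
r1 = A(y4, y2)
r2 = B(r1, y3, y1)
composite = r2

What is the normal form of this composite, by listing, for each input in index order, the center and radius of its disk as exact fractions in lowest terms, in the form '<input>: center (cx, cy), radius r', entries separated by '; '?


Nesting under B composes maps z -> c + r*z down each y-path.
input y4: applying the 2 nested substitutions gives center (23/48, -5/24), radius 1/120
input y2: applying the 2 nested substitutions gives center (25/48, -11/48), radius 1/144
input y3: applying the 1 nested substitution gives center (0, -1/4), radius 1/12
input y1: applying the 1 nested substitution gives center (1/2, 1/2), radius 1/12

y1: center (1/2, 1/2), radius 1/12; y2: center (25/48, -11/48), radius 1/144; y3: center (0, -1/4), radius 1/12; y4: center (23/48, -5/24), radius 1/120


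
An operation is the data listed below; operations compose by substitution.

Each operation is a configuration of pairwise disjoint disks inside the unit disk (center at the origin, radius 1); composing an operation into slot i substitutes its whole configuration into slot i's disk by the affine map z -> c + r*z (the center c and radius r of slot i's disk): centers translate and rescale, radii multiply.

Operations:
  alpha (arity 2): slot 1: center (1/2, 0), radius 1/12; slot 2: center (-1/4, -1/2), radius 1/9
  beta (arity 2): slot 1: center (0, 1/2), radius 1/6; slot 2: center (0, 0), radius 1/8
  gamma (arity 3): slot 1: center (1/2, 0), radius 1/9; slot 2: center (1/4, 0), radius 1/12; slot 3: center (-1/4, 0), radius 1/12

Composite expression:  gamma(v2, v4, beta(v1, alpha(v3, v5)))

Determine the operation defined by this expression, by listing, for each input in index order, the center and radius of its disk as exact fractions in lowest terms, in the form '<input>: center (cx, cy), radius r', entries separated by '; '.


Follow each v-input down from gamma: c' goes to c + r*c', radius to r*r'.
v2 passes through 1 substitution, ending at center (1/2, 0), radius 1/9
v4 passes through 1 substitution, ending at center (1/4, 0), radius 1/12
v1 passes through 2 substitutions, ending at center (-1/4, 1/24), radius 1/72
v3 passes through 3 substitutions, ending at center (-47/192, 0), radius 1/1152
v5 passes through 3 substitutions, ending at center (-97/384, -1/192), radius 1/864

v1: center (-1/4, 1/24), radius 1/72; v2: center (1/2, 0), radius 1/9; v3: center (-47/192, 0), radius 1/1152; v4: center (1/4, 0), radius 1/12; v5: center (-97/384, -1/192), radius 1/864


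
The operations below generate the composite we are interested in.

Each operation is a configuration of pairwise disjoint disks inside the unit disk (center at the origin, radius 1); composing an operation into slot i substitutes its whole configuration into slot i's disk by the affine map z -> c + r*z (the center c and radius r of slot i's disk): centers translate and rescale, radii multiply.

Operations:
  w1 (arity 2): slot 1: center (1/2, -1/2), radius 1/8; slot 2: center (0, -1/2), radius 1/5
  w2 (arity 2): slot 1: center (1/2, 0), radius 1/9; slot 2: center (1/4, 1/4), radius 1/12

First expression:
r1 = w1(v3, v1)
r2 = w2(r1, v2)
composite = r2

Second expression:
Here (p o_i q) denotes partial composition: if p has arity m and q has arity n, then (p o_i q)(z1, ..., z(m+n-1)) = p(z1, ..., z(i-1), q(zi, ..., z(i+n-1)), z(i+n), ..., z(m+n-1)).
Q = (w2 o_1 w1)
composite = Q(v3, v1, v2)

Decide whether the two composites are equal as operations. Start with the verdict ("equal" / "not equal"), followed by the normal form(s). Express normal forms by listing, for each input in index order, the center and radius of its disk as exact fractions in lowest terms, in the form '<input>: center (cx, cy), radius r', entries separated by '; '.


equal; both compose to v1: center (1/2, -1/18), radius 1/45; v2: center (1/4, 1/4), radius 1/12; v3: center (5/9, -1/18), radius 1/72

In normal form, the first expression is v1: center (1/2, -1/18), radius 1/45; v2: center (1/4, 1/4), radius 1/12; v3: center (5/9, -1/18), radius 1/72
In normal form, the second expression is v1: center (1/2, -1/18), radius 1/45; v2: center (1/4, 1/4), radius 1/12; v3: center (5/9, -1/18), radius 1/72
The normal forms match — equal.


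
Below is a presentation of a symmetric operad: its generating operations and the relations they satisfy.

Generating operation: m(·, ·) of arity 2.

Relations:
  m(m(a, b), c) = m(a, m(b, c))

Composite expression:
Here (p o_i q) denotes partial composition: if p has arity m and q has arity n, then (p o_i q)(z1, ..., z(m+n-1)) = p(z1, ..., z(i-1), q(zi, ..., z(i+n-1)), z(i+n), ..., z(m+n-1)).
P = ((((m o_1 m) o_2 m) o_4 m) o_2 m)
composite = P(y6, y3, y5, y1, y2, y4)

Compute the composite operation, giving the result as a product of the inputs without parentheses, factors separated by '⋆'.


y6 ⋆ y3 ⋆ y5 ⋆ y1 ⋆ y2 ⋆ y4

Associativity of m dissolves the nesting; only the y-input order survives.
m(y3, y5) unparenthesizes to y3 ⋆ y5
m(m(y3, y5), y1) unparenthesizes to y3 ⋆ y5 ⋆ y1
m(y6, m(m(y3, y5), y1)) unparenthesizes to y6 ⋆ y3 ⋆ y5 ⋆ y1
m(y2, y4) unparenthesizes to y2 ⋆ y4
m(m(y6, m(m(y3, y5), y1)), m(y2, y4)) unparenthesizes to y6 ⋆ y3 ⋆ y5 ⋆ y1 ⋆ y2 ⋆ y4


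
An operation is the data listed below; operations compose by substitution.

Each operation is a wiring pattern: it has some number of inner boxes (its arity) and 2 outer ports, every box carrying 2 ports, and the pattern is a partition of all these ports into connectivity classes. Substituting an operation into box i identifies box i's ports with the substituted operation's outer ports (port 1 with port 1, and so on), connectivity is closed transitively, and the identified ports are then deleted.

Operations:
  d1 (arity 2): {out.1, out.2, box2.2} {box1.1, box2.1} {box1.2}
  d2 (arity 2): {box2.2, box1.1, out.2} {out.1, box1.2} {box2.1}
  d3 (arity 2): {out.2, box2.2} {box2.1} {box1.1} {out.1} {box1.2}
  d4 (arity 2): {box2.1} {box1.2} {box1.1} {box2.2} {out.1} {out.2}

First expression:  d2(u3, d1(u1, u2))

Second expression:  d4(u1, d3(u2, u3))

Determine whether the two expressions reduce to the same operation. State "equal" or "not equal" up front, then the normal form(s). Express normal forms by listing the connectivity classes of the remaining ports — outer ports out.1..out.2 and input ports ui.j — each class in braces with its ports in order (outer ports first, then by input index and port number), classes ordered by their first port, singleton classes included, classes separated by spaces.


not equal — first {out.1, u3.2} {out.2, u2.2, u3.1} {u1.1, u2.1} {u1.2}, second {out.1} {out.2} {u1.1} {u1.2} {u2.1} {u2.2} {u3.1} {u3.2}

The first composite normalizes to {out.1, u3.2} {out.2, u2.2, u3.1} {u1.1, u2.1} {u1.2}
The second composite normalizes to {out.1} {out.2} {u1.1} {u1.2} {u2.1} {u2.2} {u3.1} {u3.2}
The normal forms differ: not equal.


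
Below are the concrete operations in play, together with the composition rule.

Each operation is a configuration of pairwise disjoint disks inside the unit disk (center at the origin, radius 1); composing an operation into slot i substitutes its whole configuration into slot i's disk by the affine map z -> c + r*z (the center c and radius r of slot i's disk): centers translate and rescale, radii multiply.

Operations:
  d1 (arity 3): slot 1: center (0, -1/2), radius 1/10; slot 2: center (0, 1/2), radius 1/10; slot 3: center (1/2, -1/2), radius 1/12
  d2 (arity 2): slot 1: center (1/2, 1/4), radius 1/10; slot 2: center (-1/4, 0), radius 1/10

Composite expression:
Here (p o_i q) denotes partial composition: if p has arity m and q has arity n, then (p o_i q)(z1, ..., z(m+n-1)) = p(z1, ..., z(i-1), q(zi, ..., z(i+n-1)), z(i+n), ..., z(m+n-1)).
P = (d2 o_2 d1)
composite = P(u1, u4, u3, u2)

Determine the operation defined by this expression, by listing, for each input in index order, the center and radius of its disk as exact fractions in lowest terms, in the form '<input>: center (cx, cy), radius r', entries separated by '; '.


Each u-disk chains the slot maps above it in d2; radii multiply.
u1: after 1 affine step, its disk has center (1/2, 1/4), radius 1/10
u4: after 2 affine steps, its disk has center (-1/4, -1/20), radius 1/100
u3: after 2 affine steps, its disk has center (-1/4, 1/20), radius 1/100
u2: after 2 affine steps, its disk has center (-1/5, -1/20), radius 1/120

u1: center (1/2, 1/4), radius 1/10; u2: center (-1/5, -1/20), radius 1/120; u3: center (-1/4, 1/20), radius 1/100; u4: center (-1/4, -1/20), radius 1/100
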